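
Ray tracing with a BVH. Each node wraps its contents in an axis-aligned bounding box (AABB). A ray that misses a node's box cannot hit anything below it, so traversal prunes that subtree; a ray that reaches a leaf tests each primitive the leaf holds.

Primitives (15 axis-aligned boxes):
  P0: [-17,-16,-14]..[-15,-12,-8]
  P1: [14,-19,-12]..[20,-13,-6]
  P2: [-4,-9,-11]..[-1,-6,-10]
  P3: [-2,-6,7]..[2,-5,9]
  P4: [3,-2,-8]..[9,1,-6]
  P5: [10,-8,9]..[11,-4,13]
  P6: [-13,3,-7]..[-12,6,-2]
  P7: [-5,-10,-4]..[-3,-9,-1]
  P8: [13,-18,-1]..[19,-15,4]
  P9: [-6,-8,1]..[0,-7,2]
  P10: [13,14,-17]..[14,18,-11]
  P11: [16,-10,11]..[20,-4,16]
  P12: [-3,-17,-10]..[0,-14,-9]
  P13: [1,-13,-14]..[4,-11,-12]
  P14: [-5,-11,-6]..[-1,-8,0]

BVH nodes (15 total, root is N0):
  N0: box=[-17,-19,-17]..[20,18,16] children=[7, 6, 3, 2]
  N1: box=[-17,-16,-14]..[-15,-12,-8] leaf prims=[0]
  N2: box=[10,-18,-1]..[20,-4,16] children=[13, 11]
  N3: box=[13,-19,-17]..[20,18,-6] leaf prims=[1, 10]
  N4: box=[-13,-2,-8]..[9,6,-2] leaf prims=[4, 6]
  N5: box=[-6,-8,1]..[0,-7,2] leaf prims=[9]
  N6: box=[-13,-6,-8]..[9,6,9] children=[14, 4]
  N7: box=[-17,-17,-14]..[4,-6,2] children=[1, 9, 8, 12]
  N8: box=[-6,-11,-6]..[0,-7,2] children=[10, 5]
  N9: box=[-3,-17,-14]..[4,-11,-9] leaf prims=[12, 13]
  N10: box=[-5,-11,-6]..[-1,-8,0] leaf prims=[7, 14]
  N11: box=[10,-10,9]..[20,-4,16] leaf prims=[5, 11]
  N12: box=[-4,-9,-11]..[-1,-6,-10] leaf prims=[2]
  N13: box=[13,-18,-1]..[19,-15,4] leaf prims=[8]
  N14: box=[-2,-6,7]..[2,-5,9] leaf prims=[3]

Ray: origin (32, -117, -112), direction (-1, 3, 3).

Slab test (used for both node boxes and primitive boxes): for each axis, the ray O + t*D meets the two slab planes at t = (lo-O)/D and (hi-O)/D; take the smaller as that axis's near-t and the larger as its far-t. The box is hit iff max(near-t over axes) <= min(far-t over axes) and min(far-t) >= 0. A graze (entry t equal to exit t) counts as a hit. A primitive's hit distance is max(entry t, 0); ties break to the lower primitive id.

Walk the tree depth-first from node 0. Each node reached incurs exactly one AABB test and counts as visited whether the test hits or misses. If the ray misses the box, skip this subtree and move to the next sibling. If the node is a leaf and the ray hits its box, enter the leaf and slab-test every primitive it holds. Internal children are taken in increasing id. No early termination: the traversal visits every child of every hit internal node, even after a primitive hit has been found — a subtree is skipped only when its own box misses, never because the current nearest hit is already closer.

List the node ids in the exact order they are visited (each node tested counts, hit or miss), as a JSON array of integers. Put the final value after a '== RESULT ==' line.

Traverse from the root:
N0 x:[12,49] y:[98/3,45] z:[95/3,128/3] -> hit [98/3,128/3], descend [2, 3, 6, 7]
  N2 x:[12,22] y:[33,113/3] z:[37,128/3] -> miss, prune
  N3 x:[12,19] y:[98/3,45] z:[95/3,106/3] -> miss, prune
  N6 x:[23,45] y:[37,41] z:[104/3,121/3] -> hit [37,121/3], descend [4, 14]
    N4 x:[23,45] y:[115/3,41] z:[104/3,110/3] -> miss, prune
    N14 x:[30,34] y:[37,112/3] z:[119/3,121/3] -> miss, prune
  N7 x:[28,49] y:[100/3,37] z:[98/3,38] -> hit [100/3,37], descend [1, 8, 9, 12]
    N1 x:[47,49] y:[101/3,35] z:[98/3,104/3] -> miss, prune
    N8 x:[32,38] y:[106/3,110/3] z:[106/3,38] -> hit [106/3,110/3], descend [5, 10]
      N5 x:[32,38] y:[109/3,110/3] z:[113/3,38] -> miss, prune
      N10 x:[33,37] y:[106/3,109/3] z:[106/3,112/3] -> hit [106/3,109/3] leaf, test {P7@t=36, P14@t=106/3}
    N9 x:[28,35] y:[100/3,106/3] z:[98/3,103/3] -> hit [100/3,103/3] leaf, test {P12@t=34, P13(miss)}
    N12 x:[33,36] y:[36,37] z:[101/3,34] -> miss, prune

Summary -> nodes [0, 2, 3, 6, 4, 14, 7, 1, 8, 5, 10, 9, 12]; box-tests=13; leaf-entries=2; first=P12

== RESULT ==
[0, 2, 3, 6, 4, 14, 7, 1, 8, 5, 10, 9, 12]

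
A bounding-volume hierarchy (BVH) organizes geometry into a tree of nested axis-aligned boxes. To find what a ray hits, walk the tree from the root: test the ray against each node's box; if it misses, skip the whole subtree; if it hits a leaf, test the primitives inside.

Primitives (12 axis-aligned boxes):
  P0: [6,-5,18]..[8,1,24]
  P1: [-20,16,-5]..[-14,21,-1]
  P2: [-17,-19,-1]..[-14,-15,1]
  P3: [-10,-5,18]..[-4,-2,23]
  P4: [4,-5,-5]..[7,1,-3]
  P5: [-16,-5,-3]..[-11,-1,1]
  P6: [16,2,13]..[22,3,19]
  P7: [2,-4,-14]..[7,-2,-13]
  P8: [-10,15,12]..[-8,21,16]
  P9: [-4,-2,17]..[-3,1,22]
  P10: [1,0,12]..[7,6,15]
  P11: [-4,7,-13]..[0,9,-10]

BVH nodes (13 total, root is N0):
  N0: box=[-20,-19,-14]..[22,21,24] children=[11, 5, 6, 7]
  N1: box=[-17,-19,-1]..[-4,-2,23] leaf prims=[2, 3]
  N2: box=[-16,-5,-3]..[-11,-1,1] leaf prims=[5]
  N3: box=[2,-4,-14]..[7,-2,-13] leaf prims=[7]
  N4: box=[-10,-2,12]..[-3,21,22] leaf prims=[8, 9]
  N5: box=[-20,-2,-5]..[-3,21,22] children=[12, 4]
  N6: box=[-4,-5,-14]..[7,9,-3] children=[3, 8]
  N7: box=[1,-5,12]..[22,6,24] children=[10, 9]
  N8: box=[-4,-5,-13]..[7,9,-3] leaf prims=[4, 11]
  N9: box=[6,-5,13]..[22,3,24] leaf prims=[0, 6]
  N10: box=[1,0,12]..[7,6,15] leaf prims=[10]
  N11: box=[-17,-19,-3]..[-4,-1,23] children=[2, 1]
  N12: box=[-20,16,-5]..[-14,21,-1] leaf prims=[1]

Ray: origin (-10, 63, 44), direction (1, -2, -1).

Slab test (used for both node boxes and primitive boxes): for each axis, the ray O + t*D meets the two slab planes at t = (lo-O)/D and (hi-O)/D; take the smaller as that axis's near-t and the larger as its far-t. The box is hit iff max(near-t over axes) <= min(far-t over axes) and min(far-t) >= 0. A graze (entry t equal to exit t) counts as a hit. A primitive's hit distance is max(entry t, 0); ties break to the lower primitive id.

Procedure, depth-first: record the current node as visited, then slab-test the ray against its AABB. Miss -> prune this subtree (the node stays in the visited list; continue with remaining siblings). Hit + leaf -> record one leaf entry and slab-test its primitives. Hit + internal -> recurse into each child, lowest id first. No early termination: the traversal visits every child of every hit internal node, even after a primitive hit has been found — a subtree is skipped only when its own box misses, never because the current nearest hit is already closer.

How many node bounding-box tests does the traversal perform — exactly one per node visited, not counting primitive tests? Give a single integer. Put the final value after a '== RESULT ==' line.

Trace the traversal:
N0 x:[-10,32] y:[21,41] z:[20,58] -> hit [21,32], descend [5, 6, 7, 11]
  N5 x:[-10,7] y:[21,65/2] z:[22,49] -> miss, prune
  N6 x:[6,17] y:[27,34] z:[47,58] -> miss, prune
  N7 x:[11,32] y:[57/2,34] z:[20,32] -> hit [57/2,32], descend [9, 10]
    N9 x:[16,32] y:[30,34] z:[20,31] -> hit [30,31] leaf, test {P0(miss), P6@t=30}
    N10 x:[11,17] y:[57/2,63/2] z:[29,32] -> miss, prune
  N11 x:[-7,6] y:[32,41] z:[21,47] -> miss, prune

Summary -> nodes [0, 5, 6, 7, 9, 10, 11]; box-tests=7; leaf-entries=1; first=P6

== RESULT ==
7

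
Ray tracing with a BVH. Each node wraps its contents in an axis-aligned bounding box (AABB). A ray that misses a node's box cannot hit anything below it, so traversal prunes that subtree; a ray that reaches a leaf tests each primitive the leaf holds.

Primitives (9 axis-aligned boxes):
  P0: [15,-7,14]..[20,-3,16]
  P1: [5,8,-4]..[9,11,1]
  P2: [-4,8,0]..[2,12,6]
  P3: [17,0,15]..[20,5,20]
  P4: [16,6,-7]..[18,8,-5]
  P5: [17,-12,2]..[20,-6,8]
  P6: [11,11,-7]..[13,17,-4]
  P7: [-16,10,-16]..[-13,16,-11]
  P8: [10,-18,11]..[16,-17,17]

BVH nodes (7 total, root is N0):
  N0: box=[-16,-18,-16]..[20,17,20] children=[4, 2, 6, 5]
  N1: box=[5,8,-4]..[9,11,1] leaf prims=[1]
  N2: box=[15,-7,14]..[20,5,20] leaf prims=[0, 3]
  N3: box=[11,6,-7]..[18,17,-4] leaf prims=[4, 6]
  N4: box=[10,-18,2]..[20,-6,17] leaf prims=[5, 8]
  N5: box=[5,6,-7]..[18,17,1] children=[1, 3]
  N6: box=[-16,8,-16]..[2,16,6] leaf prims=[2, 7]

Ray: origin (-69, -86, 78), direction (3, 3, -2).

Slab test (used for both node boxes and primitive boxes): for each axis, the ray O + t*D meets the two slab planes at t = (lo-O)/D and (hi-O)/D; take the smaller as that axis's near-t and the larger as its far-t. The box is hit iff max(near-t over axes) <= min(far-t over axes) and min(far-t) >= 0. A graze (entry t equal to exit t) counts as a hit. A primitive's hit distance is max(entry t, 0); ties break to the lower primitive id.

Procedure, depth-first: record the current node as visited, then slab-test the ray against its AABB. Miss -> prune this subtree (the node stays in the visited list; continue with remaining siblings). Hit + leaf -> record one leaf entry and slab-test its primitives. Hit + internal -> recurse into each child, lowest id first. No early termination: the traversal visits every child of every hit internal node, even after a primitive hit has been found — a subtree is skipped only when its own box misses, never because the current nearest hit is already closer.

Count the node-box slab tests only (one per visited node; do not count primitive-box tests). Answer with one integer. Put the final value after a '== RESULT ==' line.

Traverse from the root:
N0 x:[53/3,89/3] y:[68/3,103/3] z:[29,47] -> hit [29,89/3], descend [2, 4, 5, 6]
  N2 x:[28,89/3] y:[79/3,91/3] z:[29,32] -> hit [29,89/3] leaf, test {P0(miss), P3@t=29}
  N4 x:[79/3,89/3] y:[68/3,80/3] z:[61/2,38] -> miss, prune
  N5 x:[74/3,29] y:[92/3,103/3] z:[77/2,85/2] -> miss, prune
  N6 x:[53/3,71/3] y:[94/3,34] z:[36,47] -> miss, prune

Summary -> nodes [0, 2, 4, 5, 6]; box-tests=5; leaf-entries=1; first=P3

== RESULT ==
5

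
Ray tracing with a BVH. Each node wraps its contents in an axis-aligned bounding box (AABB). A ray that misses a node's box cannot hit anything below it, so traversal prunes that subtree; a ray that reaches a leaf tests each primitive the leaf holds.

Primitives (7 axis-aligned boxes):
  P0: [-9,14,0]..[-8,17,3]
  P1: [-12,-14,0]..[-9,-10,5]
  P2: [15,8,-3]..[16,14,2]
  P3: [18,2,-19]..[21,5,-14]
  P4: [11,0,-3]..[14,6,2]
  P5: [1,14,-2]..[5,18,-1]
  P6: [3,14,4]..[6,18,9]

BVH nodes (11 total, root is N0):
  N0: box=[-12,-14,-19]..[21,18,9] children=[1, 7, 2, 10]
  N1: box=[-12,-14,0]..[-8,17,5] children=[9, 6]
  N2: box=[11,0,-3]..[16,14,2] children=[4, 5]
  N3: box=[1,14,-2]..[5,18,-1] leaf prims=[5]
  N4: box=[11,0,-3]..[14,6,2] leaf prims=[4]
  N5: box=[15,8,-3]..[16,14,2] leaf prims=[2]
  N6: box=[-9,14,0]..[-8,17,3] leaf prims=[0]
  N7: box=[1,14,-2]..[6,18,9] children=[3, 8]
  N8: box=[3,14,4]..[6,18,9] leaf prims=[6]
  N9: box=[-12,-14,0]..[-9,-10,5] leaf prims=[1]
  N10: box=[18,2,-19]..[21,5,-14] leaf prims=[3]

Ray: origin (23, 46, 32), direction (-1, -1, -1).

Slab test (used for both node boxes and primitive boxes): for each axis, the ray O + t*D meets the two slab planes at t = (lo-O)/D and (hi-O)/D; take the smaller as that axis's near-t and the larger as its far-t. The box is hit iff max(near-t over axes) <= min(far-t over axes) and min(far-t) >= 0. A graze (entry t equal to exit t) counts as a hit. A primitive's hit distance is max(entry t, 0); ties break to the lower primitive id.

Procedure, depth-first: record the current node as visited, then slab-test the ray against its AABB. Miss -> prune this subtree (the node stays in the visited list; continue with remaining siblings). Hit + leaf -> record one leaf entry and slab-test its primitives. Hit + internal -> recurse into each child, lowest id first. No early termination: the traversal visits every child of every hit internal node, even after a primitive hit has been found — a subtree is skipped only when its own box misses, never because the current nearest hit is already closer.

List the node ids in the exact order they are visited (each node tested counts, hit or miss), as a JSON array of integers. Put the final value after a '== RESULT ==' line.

Walk:
N0 x:[2,35] y:[28,60] z:[23,51] -> hit [28,35], descend [1, 2, 7, 10]
  N1 x:[31,35] y:[29,60] z:[27,32] -> hit [31,32], descend [6, 9]
    N6 x:[31,32] y:[29,32] z:[29,32] -> hit [31,32] leaf, test {P0@t=31}
    N9 x:[32,35] y:[56,60] z:[27,32] -> miss, prune
  N2 x:[7,12] y:[32,46] z:[30,35] -> miss, prune
  N7 x:[17,22] y:[28,32] z:[23,34] -> miss, prune
  N10 x:[2,5] y:[41,44] z:[46,51] -> miss, prune

7 AABB tests over nodes [0, 1, 6, 9, 2, 7, 10]; 1 leaf entered; closest P0.

== RESULT ==
[0, 1, 6, 9, 2, 7, 10]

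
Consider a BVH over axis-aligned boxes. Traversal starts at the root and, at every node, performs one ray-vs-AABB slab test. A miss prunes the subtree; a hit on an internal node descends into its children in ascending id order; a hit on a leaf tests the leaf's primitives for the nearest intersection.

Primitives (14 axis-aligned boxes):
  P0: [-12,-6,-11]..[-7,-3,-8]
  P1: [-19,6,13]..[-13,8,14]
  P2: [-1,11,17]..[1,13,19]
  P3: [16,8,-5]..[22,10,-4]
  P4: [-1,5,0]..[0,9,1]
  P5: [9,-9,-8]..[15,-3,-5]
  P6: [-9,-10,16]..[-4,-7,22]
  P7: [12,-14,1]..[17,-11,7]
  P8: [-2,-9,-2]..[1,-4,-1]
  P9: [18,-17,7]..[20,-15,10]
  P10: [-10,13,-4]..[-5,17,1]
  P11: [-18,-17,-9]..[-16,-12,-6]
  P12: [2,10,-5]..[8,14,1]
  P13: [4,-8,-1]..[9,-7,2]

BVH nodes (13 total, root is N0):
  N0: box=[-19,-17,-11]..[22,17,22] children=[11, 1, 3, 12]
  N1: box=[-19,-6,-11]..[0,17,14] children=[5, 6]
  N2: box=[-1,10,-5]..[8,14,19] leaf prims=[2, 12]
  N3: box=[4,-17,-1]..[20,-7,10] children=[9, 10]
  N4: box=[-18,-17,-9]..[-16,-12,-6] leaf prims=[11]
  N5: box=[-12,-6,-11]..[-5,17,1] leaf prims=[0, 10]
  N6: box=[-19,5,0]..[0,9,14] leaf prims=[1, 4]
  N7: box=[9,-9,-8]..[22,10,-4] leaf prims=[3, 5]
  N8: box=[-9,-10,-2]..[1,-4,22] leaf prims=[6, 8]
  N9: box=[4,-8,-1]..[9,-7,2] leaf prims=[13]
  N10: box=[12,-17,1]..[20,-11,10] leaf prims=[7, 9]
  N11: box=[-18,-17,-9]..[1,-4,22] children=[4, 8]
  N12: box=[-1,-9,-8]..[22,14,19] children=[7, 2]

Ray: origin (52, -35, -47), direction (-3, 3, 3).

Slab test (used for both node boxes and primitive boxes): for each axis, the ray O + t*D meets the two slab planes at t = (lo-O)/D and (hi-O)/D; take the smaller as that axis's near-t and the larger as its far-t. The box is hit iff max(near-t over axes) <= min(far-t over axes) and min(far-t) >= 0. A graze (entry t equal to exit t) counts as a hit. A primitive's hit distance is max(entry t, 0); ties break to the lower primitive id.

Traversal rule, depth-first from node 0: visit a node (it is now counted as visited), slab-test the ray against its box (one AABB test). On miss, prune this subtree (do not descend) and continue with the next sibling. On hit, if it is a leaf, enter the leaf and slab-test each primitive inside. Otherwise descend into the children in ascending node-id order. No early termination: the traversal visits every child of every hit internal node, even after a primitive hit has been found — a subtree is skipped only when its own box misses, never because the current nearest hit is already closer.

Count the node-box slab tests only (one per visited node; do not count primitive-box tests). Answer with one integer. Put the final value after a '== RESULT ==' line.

Walk:
N0 x:[10,71/3] y:[6,52/3] z:[12,23] -> hit [12,52/3], descend [1, 3, 11, 12]
  N1 x:[52/3,71/3] y:[29/3,52/3] z:[12,61/3] -> hit [52/3,52/3], descend [5, 6]
    N5 x:[19,64/3] y:[29/3,52/3] z:[12,16] -> miss, prune
    N6 x:[52/3,71/3] y:[40/3,44/3] z:[47/3,61/3] -> miss, prune
  N3 x:[32/3,16] y:[6,28/3] z:[46/3,19] -> miss, prune
  N11 x:[17,70/3] y:[6,31/3] z:[38/3,23] -> miss, prune
  N12 x:[10,53/3] y:[26/3,49/3] z:[13,22] -> hit [13,49/3], descend [2, 7]
    N2 x:[44/3,53/3] y:[15,49/3] z:[14,22] -> hit [15,49/3] leaf, test {P2(miss), P12@t=15}
    N7 x:[10,43/3] y:[26/3,15] z:[13,43/3] -> hit [13,43/3] leaf, test {P3(miss), P5(miss)}

Visited [0, 1, 5, 6, 3, 11, 12, 2, 7]. Tests: 9 box, 2 leaf. Nearest: P12.

== RESULT ==
9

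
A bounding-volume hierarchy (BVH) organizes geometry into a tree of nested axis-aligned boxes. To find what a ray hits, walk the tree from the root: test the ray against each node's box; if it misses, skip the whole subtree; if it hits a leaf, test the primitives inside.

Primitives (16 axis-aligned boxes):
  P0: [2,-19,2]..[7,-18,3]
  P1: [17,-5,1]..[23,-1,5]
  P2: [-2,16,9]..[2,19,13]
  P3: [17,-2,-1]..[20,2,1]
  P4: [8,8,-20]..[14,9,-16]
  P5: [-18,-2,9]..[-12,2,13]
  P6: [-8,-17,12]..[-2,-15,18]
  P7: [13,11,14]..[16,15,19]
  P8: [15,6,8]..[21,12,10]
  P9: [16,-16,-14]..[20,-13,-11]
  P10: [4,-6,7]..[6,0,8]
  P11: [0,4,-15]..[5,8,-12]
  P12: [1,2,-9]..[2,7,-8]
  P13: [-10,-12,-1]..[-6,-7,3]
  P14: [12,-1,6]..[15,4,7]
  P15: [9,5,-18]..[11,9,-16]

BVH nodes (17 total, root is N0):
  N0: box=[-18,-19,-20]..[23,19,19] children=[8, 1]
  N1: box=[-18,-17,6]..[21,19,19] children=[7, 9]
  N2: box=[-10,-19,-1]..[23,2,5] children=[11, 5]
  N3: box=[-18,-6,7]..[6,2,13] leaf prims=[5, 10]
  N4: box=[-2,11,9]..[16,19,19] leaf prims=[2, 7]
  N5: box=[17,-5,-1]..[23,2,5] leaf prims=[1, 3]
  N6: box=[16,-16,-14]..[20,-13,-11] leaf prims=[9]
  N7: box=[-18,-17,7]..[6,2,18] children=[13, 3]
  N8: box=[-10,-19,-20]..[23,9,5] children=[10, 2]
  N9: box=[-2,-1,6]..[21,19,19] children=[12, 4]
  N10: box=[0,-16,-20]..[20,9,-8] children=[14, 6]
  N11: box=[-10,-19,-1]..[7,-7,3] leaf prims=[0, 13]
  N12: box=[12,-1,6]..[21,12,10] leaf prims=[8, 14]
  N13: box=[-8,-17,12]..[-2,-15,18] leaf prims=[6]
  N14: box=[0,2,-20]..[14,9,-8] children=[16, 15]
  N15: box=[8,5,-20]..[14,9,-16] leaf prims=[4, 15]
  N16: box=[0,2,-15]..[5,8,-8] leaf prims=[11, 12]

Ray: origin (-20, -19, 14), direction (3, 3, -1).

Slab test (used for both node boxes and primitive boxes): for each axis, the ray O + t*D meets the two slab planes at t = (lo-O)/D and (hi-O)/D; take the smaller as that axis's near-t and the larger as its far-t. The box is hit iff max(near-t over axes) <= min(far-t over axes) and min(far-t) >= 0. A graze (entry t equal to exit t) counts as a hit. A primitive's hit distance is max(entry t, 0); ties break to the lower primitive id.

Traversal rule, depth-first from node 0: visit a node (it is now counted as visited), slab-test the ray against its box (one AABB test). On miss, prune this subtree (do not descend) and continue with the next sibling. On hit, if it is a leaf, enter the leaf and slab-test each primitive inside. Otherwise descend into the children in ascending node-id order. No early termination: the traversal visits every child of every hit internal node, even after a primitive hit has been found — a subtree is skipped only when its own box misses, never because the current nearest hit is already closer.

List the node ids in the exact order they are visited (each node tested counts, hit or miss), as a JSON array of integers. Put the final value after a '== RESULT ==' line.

Trace the traversal:
N0 x:[2/3,43/3] y:[0,38/3] z:[-5,34] -> hit [2/3,38/3], descend [1, 8]
  N1 x:[2/3,41/3] y:[2/3,38/3] z:[-5,8] -> hit [2/3,8], descend [7, 9]
    N7 x:[2/3,26/3] y:[2/3,7] z:[-4,7] -> hit [2/3,7], descend [3, 13]
      N3 x:[2/3,26/3] y:[13/3,7] z:[1,7] -> hit [13/3,7] leaf, test {P5(miss), P10(miss)}
      N13 x:[4,6] y:[2/3,4/3] z:[-4,2] -> miss, prune
    N9 x:[6,41/3] y:[6,38/3] z:[-5,8] -> hit [6,8], descend [4, 12]
      N4 x:[6,12] y:[10,38/3] z:[-5,5] -> miss, prune
      N12 x:[32/3,41/3] y:[6,31/3] z:[4,8] -> miss, prune
  N8 x:[10/3,43/3] y:[0,28/3] z:[9,34] -> hit [9,28/3], descend [2, 10]
    N2 x:[10/3,43/3] y:[0,7] z:[9,15] -> miss, prune
    N10 x:[20/3,40/3] y:[1,28/3] z:[22,34] -> miss, prune

order=[0, 1, 7, 3, 13, 9, 4, 12, 8, 2, 10]  |boxes|=11  |leaves|=1  hit=miss

== RESULT ==
[0, 1, 7, 3, 13, 9, 4, 12, 8, 2, 10]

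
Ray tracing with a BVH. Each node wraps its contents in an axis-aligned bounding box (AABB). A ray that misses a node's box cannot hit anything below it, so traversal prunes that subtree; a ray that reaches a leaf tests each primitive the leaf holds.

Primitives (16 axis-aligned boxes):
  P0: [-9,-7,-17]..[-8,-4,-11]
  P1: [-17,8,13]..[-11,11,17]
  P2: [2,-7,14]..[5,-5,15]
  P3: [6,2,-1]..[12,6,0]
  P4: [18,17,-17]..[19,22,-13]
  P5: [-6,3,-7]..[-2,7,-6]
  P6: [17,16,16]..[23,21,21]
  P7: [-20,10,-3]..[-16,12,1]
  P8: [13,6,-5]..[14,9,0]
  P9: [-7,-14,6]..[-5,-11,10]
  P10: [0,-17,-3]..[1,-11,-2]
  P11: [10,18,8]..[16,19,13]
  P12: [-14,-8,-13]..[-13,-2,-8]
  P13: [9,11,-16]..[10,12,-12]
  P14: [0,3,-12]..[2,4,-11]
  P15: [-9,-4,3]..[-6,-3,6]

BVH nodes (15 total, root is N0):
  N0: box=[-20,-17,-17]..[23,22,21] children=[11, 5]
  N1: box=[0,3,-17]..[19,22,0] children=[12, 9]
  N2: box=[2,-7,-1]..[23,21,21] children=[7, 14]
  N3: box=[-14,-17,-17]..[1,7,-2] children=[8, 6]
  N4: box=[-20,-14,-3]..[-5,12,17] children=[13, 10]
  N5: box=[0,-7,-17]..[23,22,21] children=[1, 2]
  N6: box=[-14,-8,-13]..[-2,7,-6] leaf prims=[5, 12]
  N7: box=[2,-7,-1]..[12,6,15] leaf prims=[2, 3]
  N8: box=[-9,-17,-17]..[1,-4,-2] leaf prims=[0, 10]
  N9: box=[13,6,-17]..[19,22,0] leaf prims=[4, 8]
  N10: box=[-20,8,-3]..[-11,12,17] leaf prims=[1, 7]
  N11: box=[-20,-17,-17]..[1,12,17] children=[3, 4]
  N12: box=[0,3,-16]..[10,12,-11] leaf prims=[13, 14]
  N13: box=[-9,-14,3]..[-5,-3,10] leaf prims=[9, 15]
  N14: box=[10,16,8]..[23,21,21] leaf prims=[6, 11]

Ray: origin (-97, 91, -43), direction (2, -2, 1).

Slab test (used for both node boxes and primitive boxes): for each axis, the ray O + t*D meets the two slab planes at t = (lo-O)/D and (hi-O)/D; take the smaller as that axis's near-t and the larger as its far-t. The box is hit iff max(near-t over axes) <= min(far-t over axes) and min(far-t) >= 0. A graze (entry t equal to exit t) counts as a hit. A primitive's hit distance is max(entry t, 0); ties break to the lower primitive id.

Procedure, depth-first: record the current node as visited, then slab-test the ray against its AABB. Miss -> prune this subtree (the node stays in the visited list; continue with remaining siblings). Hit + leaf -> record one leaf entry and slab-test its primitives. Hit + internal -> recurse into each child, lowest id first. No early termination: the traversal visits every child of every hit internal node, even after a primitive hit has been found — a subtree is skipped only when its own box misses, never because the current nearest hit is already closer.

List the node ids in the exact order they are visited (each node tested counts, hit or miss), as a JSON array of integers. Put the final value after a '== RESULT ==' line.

Walk:
N0 x:[77/2,60] y:[69/2,54] z:[26,64] -> hit [77/2,54], descend [5, 11]
  N5 x:[97/2,60] y:[69/2,49] z:[26,64] -> hit [97/2,49], descend [1, 2]
    N1 x:[97/2,58] y:[69/2,44] z:[26,43] -> miss, prune
    N2 x:[99/2,60] y:[35,49] z:[42,64] -> miss, prune
  N11 x:[77/2,49] y:[79/2,54] z:[26,60] -> hit [79/2,49], descend [3, 4]
    N3 x:[83/2,49] y:[42,54] z:[26,41] -> miss, prune
    N4 x:[77/2,46] y:[79/2,105/2] z:[40,60] -> hit [40,46], descend [10, 13]
      N10 x:[77/2,43] y:[79/2,83/2] z:[40,60] -> hit [40,83/2] leaf, test {P1(miss), P7@t=40}
      N13 x:[44,46] y:[47,105/2] z:[46,53] -> miss, prune

9 AABB tests over nodes [0, 5, 1, 2, 11, 3, 4, 10, 13]; 1 leaf entered; closest P7.

== RESULT ==
[0, 5, 1, 2, 11, 3, 4, 10, 13]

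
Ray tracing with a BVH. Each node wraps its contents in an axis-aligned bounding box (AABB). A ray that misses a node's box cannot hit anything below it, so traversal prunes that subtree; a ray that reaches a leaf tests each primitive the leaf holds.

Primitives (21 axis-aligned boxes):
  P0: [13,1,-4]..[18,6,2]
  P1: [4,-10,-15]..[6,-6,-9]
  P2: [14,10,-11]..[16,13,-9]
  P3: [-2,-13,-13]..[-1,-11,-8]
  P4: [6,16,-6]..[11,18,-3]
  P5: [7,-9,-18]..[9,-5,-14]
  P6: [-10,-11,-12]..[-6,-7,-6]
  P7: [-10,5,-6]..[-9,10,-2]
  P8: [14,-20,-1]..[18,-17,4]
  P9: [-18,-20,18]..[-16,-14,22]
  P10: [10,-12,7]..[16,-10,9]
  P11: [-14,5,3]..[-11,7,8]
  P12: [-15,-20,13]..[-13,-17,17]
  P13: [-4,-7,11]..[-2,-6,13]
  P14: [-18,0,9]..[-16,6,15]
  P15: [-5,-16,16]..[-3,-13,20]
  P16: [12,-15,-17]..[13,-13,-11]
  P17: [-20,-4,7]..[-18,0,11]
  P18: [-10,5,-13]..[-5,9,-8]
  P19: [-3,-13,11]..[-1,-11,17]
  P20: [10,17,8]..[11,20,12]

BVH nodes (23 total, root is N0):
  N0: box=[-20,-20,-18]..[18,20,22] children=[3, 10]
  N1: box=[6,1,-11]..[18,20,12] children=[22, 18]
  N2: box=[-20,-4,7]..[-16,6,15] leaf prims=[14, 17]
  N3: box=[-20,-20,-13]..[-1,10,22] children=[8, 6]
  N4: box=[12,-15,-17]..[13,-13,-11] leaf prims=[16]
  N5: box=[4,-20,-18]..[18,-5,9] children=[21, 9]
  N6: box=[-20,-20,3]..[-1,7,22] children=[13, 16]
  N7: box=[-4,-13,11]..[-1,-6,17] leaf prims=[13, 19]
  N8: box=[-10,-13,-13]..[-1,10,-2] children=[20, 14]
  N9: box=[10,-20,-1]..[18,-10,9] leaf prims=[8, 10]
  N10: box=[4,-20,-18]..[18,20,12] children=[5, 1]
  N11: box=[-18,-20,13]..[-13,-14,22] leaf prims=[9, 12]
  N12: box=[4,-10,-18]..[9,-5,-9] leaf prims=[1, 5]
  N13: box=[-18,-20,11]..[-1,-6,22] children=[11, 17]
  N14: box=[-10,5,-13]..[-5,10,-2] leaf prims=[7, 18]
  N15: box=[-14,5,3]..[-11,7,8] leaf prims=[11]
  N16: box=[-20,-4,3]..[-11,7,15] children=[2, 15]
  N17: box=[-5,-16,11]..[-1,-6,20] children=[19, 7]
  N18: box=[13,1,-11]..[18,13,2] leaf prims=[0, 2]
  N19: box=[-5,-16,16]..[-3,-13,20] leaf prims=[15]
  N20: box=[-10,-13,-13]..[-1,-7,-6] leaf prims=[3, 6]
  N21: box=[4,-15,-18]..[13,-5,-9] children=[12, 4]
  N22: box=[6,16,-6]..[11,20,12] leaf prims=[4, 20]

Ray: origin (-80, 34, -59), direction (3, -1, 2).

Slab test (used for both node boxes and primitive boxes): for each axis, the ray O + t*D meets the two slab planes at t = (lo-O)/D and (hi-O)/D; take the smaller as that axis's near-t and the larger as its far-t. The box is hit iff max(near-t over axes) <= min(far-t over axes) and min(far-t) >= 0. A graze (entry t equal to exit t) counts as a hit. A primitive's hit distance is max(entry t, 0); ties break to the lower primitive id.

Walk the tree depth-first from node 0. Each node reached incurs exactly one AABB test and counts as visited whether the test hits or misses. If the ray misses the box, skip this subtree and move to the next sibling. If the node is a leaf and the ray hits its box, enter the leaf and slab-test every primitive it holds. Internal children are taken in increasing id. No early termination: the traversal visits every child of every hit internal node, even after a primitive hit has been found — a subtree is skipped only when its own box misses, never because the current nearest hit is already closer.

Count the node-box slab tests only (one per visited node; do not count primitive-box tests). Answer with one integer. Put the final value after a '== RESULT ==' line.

Traverse from the root:
N0 x:[20,98/3] y:[14,54] z:[41/2,81/2] -> hit [41/2,98/3], descend [3, 10]
  N3 x:[20,79/3] y:[24,54] z:[23,81/2] -> hit [24,79/3], descend [6, 8]
    N6 x:[20,79/3] y:[27,54] z:[31,81/2] -> miss, prune
    N8 x:[70/3,79/3] y:[24,47] z:[23,57/2] -> hit [24,79/3], descend [14, 20]
      N14 x:[70/3,25] y:[24,29] z:[23,57/2] -> hit [24,25] leaf, test {P7(miss), P18@t=25}
      N20 x:[70/3,79/3] y:[41,47] z:[23,53/2] -> miss, prune
  N10 x:[28,98/3] y:[14,54] z:[41/2,71/2] -> hit [28,98/3], descend [1, 5]
    N1 x:[86/3,98/3] y:[14,33] z:[24,71/2] -> hit [86/3,98/3], descend [18, 22]
      N18 x:[31,98/3] y:[21,33] z:[24,61/2] -> miss, prune
      N22 x:[86/3,91/3] y:[14,18] z:[53/2,71/2] -> miss, prune
    N5 x:[28,98/3] y:[39,54] z:[41/2,34] -> miss, prune

order=[0, 3, 6, 8, 14, 20, 10, 1, 18, 22, 5]  |boxes|=11  |leaves|=1  hit=P18

== RESULT ==
11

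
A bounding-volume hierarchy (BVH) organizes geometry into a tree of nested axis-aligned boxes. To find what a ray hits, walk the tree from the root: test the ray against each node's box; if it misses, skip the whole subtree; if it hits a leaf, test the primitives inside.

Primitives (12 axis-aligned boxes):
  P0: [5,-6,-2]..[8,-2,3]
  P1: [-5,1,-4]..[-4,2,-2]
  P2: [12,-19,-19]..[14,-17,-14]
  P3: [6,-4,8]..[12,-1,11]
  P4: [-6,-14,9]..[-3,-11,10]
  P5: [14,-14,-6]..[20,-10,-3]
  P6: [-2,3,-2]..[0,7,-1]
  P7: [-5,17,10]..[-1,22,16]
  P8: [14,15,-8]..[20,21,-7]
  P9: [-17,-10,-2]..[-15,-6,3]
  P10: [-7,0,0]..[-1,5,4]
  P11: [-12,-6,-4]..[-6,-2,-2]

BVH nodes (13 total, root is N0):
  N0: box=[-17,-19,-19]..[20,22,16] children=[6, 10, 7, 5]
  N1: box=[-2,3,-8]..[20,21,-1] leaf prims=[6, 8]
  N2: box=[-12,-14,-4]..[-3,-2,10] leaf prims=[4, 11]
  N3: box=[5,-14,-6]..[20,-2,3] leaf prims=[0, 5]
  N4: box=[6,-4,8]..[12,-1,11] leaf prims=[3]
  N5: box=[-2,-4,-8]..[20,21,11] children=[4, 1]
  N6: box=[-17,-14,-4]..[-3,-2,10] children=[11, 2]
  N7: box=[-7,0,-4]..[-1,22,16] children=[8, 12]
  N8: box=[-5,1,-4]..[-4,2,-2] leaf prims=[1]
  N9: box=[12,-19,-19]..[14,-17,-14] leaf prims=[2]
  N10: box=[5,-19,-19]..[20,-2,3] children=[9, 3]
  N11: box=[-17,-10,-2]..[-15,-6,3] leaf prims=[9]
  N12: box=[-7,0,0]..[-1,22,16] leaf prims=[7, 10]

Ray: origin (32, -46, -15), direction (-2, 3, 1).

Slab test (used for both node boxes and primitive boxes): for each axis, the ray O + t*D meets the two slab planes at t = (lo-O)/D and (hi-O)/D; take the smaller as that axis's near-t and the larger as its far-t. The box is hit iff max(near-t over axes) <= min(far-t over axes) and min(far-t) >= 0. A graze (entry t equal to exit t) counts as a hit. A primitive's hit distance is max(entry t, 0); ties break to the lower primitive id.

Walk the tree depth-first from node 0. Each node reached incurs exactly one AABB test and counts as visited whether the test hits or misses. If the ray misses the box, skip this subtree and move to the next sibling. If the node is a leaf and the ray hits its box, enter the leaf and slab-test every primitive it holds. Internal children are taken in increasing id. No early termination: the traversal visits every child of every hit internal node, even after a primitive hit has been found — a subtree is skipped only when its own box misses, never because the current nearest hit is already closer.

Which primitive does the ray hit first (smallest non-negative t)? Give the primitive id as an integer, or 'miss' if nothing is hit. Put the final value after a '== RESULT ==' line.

Walk:
N0 x:[6,49/2] y:[9,68/3] z:[-4,31] -> hit [9,68/3], descend [5, 6, 7, 10]
  N5 x:[6,17] y:[14,67/3] z:[7,26] -> hit [14,17], descend [1, 4]
    N1 x:[6,17] y:[49/3,67/3] z:[7,14] -> miss, prune
    N4 x:[10,13] y:[14,15] z:[23,26] -> miss, prune
  N6 x:[35/2,49/2] y:[32/3,44/3] z:[11,25] -> miss, prune
  N7 x:[33/2,39/2] y:[46/3,68/3] z:[11,31] -> hit [33/2,39/2], descend [8, 12]
    N8 x:[18,37/2] y:[47/3,16] z:[11,13] -> miss, prune
    N12 x:[33/2,39/2] y:[46/3,68/3] z:[15,31] -> hit [33/2,39/2] leaf, test {P7(miss), P10@t=33/2}
  N10 x:[6,27/2] y:[9,44/3] z:[-4,18] -> hit [9,27/2], descend [3, 9]
    N3 x:[6,27/2] y:[32/3,44/3] z:[9,18] -> hit [32/3,27/2] leaf, test {P0@t=40/3, P5(miss)}
    N9 x:[9,10] y:[9,29/3] z:[-4,1] -> miss, prune

Summary -> nodes [0, 5, 1, 4, 6, 7, 8, 12, 10, 3, 9]; box-tests=11; leaf-entries=2; first=P0

== RESULT ==
0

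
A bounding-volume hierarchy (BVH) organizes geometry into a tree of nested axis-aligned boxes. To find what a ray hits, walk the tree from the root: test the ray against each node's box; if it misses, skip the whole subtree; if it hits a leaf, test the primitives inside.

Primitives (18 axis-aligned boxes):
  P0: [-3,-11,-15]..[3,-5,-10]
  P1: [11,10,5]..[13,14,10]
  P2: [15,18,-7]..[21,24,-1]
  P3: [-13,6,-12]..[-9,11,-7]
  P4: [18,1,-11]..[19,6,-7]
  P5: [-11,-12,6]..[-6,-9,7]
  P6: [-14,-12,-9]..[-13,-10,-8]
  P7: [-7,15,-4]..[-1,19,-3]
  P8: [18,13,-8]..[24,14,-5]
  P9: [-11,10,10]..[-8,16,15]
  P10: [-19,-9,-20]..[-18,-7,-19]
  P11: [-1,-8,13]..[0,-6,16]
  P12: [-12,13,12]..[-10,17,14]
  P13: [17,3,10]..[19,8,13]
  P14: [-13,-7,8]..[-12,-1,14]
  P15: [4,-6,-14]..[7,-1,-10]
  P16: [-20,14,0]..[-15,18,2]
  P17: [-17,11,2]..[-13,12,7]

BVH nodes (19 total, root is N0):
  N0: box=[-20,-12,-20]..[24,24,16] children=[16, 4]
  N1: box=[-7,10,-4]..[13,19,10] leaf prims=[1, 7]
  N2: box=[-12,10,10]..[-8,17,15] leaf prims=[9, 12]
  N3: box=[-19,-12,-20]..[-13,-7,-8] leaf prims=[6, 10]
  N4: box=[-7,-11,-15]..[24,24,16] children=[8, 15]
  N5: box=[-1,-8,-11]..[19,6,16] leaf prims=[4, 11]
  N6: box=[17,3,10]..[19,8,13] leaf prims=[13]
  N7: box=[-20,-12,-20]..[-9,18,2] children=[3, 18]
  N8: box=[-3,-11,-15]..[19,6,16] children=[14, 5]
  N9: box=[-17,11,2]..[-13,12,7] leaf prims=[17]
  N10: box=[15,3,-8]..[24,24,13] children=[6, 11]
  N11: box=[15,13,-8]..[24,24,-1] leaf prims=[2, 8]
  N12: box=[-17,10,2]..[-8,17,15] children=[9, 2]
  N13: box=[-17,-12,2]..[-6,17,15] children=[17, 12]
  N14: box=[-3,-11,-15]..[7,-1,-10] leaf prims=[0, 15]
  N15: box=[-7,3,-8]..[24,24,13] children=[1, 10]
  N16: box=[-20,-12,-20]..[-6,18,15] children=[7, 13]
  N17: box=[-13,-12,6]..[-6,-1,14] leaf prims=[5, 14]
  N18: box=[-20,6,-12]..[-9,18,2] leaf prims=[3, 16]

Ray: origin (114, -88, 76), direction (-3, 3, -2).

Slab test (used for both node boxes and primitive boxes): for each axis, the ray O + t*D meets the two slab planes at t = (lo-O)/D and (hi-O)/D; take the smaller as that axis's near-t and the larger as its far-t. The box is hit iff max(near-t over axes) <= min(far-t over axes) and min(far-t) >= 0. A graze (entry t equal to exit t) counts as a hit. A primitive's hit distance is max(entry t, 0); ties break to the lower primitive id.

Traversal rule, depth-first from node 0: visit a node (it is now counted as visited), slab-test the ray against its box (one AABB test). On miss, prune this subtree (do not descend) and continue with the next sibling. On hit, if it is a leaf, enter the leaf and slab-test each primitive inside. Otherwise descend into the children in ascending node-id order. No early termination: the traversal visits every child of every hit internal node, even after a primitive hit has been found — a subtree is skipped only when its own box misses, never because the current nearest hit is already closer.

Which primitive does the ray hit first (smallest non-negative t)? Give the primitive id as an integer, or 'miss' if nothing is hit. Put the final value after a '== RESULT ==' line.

Trace the traversal:
N0 x:[30,134/3] y:[76/3,112/3] z:[30,48] -> hit [30,112/3], descend [4, 16]
  N4 x:[30,121/3] y:[77/3,112/3] z:[30,91/2] -> hit [30,112/3], descend [8, 15]
    N8 x:[95/3,39] y:[77/3,94/3] z:[30,91/2] -> miss, prune
    N15 x:[30,121/3] y:[91/3,112/3] z:[63/2,42] -> hit [63/2,112/3], descend [1, 10]
      N1 x:[101/3,121/3] y:[98/3,107/3] z:[33,40] -> hit [101/3,107/3] leaf, test {P1@t=101/3, P7(miss)}
      N10 x:[30,33] y:[91/3,112/3] z:[63/2,42] -> hit [63/2,33], descend [6, 11]
        N6 x:[95/3,97/3] y:[91/3,32] z:[63/2,33] -> hit [95/3,32] leaf, test {P13@t=95/3}
        N11 x:[30,33] y:[101/3,112/3] z:[77/2,42] -> miss, prune
  N16 x:[40,134/3] y:[76/3,106/3] z:[61/2,48] -> miss, prune

order=[0, 4, 8, 15, 1, 10, 6, 11, 16]  |boxes|=9  |leaves|=2  hit=P13

== RESULT ==
13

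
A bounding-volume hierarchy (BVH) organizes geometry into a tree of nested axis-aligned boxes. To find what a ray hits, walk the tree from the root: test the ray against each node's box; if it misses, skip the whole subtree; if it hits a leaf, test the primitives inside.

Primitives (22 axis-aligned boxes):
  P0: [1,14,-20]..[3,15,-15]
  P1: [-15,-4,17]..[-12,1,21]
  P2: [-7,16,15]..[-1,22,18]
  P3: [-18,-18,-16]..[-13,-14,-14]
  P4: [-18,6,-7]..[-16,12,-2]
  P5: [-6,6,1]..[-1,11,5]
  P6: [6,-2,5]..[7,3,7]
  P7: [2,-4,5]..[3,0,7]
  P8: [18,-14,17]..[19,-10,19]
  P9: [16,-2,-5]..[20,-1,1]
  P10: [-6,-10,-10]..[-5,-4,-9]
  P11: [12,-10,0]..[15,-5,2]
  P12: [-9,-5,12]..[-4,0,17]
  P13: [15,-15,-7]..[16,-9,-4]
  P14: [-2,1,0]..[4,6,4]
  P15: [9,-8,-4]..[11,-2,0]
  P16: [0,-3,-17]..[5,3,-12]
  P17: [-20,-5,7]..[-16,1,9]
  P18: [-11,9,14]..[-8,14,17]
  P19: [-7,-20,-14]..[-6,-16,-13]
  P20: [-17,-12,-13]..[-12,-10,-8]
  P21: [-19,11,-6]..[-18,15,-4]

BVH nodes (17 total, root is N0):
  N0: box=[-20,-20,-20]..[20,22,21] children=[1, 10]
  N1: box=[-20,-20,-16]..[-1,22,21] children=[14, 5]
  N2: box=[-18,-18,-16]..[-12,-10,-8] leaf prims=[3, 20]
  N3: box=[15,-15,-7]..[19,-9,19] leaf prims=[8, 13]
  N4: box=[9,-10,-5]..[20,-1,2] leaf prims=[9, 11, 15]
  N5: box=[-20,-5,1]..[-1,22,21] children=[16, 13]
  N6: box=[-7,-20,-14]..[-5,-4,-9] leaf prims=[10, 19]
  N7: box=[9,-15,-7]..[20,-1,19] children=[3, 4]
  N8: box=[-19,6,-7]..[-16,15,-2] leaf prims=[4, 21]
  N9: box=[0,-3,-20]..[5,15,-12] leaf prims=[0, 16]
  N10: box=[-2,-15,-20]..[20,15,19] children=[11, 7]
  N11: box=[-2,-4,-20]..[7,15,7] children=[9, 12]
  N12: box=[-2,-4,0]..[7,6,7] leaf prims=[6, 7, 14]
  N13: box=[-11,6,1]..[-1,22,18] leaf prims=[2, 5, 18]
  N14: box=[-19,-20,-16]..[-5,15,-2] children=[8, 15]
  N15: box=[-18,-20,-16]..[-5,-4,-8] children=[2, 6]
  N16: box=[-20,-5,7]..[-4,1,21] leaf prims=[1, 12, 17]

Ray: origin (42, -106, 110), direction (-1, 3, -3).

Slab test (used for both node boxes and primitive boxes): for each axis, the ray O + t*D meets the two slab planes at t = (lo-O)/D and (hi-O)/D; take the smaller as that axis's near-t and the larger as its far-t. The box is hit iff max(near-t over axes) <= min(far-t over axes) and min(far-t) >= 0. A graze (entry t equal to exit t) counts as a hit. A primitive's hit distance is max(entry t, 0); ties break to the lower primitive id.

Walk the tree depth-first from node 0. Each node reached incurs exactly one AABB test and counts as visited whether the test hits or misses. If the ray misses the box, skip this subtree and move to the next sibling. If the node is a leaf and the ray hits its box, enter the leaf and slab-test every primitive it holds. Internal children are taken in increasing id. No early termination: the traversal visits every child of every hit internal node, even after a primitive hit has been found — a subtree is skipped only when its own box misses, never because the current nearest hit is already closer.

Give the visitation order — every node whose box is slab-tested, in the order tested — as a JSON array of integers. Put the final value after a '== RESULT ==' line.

Traverse from the root:
N0 x:[22,62] y:[86/3,128/3] z:[89/3,130/3] -> hit [89/3,128/3], descend [1, 10]
  N1 x:[43,62] y:[86/3,128/3] z:[89/3,42] -> miss, prune
  N10 x:[22,44] y:[91/3,121/3] z:[91/3,130/3] -> hit [91/3,121/3], descend [7, 11]
    N7 x:[22,33] y:[91/3,35] z:[91/3,39] -> hit [91/3,33], descend [3, 4]
      N3 x:[23,27] y:[91/3,97/3] z:[91/3,39] -> miss, prune
      N4 x:[22,33] y:[32,35] z:[36,115/3] -> miss, prune
    N11 x:[35,44] y:[34,121/3] z:[103/3,130/3] -> hit [35,121/3], descend [9, 12]
      N9 x:[37,42] y:[103/3,121/3] z:[122/3,130/3] -> miss, prune
      N12 x:[35,44] y:[34,112/3] z:[103/3,110/3] -> hit [35,110/3] leaf, test {P6@t=35, P7(miss), P14(miss)}

order=[0, 1, 10, 7, 3, 4, 11, 9, 12]  |boxes|=9  |leaves|=1  hit=P6

== RESULT ==
[0, 1, 10, 7, 3, 4, 11, 9, 12]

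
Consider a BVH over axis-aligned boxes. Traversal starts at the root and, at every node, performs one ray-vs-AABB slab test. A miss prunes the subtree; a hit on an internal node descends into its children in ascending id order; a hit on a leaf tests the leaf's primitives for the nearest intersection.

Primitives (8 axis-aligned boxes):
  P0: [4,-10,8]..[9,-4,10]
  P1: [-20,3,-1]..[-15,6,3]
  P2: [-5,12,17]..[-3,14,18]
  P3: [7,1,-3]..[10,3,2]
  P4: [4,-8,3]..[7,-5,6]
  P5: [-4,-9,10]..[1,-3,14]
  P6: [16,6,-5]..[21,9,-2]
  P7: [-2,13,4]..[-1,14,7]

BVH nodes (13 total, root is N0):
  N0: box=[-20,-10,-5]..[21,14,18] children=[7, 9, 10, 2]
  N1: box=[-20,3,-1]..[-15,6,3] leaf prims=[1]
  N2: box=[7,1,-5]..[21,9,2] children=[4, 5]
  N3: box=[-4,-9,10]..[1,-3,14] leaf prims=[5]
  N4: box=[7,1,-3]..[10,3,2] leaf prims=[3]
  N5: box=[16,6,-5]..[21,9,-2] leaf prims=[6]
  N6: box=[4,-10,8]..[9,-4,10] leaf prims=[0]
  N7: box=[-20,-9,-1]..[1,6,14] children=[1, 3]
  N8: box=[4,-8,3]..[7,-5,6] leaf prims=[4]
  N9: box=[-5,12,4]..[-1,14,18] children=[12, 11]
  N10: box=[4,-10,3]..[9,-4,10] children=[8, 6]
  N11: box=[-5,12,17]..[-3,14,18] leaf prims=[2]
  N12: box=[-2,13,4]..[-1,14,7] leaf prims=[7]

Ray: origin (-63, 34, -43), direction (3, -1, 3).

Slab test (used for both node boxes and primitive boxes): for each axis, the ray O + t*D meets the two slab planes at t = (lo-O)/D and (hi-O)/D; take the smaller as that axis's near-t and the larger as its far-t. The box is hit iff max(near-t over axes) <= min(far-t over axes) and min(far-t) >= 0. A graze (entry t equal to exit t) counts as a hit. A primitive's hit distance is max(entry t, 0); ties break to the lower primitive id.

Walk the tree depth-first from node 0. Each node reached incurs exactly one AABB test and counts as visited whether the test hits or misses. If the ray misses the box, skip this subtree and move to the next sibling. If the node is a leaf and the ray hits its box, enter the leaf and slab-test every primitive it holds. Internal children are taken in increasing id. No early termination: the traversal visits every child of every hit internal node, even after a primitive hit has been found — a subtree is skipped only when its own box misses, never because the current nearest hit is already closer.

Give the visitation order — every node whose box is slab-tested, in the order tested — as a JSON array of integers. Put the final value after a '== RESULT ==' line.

Traverse from the root:
N0 x:[43/3,28] y:[20,44] z:[38/3,61/3] -> hit [20,61/3], descend [2, 7, 9, 10]
  N2 x:[70/3,28] y:[25,33] z:[38/3,15] -> miss, prune
  N7 x:[43/3,64/3] y:[28,43] z:[14,19] -> miss, prune
  N9 x:[58/3,62/3] y:[20,22] z:[47/3,61/3] -> hit [20,61/3], descend [11, 12]
    N11 x:[58/3,20] y:[20,22] z:[20,61/3] -> hit [20,20] leaf, test {P2@t=20}
    N12 x:[61/3,62/3] y:[20,21] z:[47/3,50/3] -> miss, prune
  N10 x:[67/3,24] y:[38,44] z:[46/3,53/3] -> miss, prune

7 AABB tests over nodes [0, 2, 7, 9, 11, 12, 10]; 1 leaf entered; closest P2.

== RESULT ==
[0, 2, 7, 9, 11, 12, 10]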